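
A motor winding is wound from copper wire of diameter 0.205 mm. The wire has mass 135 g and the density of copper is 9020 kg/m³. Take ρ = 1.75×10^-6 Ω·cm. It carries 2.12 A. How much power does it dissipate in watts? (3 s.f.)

1080 W

ρ = 1.75×10^-6 Ω·cm = 1.75×10^-8 Ω·m
A = π(d/2)² = π(1.0250e-04 m)² = 3.3006e-08 m²
L = m/(density·A) = 0.135/(9020×3.3006e-08) = 453.5 m
R = ρL/A = (1.75×10^-8)(453.5)/(3.3006e-08) = 240.4 Ω
P = I²R = (2.12)² × 240.4 = 1080 W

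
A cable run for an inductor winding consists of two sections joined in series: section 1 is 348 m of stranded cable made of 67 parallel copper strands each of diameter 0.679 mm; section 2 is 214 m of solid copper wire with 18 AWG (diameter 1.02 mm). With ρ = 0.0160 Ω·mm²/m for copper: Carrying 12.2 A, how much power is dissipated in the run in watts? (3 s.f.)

ρ = 0.0160 Ω·mm²/m = 1.60×10^-8 Ω·m
Section 1: A_strand = π(3.3950e-04)² = 3.621e-07 m²; R₁ = ρL/(N·A_s) = (1.60×10^-8)(348)/(67×3.621e-07) = 0.2295 Ω
Section 2: A = π(1.02/2 mm)² = π(5.1000e-04 m)² = 8.171e-07 m²
R₂ = (1.60×10^-8)(214)/(8.171e-07) = 4.19 Ω
R = R₁ + R₂ = 4.42 Ω
P = I²R = (12.2)² × 4.42 = 658 W

658 W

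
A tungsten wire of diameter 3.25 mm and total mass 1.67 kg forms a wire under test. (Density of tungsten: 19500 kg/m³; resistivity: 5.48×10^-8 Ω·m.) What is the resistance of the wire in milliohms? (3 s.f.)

A = π(d/2)² = π(1.6250e-03 m)² = 8.2958e-06 m²
L = m/(density·A) = 1.67/(19500×8.2958e-06) = 10.32 m
R = ρL/A = (5.48×10^-8)(10.32)/(8.2958e-06) = 68.2 mΩ

68.2 mΩ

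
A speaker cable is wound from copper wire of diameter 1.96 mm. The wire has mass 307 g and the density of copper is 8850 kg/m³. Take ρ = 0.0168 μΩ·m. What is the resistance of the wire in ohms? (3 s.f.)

0.0640 Ω

ρ = 0.0168 μΩ·m = 1.68×10^-8 Ω·m
A = π(d/2)² = π(9.8000e-04 m)² = 3.0172e-06 m²
L = m/(density·A) = 0.307/(8850×3.0172e-06) = 11.5 m
R = ρL/A = (1.68×10^-8)(11.5)/(3.0172e-06) = 0.0640 Ω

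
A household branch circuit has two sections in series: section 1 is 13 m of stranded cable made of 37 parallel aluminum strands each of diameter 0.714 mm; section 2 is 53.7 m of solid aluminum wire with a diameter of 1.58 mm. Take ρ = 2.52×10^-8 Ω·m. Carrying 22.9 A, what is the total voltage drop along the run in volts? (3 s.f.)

16.3 V

Section 1: A_strand = π(3.5700e-04)² = 4.004e-07 m²; R₁ = ρL/(N·A_s) = (2.52×10^-8)(13)/(37×4.004e-07) = 0.02211 Ω
Section 2: A = π(d/2)² = π(7.9000e-04 m)² = 1.961e-06 m²
R₂ = (2.52×10^-8)(53.7)/(1.961e-06) = 0.6902 Ω
R = R₁ + R₂ = 0.7123 Ω
V = IR = 22.9 × 0.7123 = 16.3 V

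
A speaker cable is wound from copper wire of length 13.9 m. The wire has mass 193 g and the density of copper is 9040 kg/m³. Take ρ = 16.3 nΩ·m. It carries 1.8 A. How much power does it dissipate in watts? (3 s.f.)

0.478 W

ρ = 16.3 nΩ·m = 1.63×10^-8 Ω·m
A = m/(density·L) = 0.193/(9040×13.9) = 1.5359e-06 m²
R = ρL/A = (1.63×10^-8)(13.9)/(1.5359e-06) = 0.1475 Ω
P = I²R = (1.8)² × 0.1475 = 0.478 W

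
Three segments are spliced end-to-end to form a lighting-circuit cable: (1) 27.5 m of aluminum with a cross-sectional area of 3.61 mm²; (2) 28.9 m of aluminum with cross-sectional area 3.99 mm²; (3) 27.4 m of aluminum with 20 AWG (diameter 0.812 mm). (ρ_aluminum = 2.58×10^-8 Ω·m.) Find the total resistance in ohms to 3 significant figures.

Seg 1: A = 3.61 mm² = 3.610e-06 m²
R_1 = (2.58×10^-8)(27.5)/(3.610e-06) = 0.1965 Ω
Seg 2: A = 3.99 mm² = 3.990e-06 m²
R_2 = (2.58×10^-8)(28.9)/(3.990e-06) = 0.1869 Ω
Seg 3: A = π(0.812/2 mm)² = π(4.0600e-04 m)² = 5.178e-07 m²
R_3 = (2.58×10^-8)(27.4)/(5.178e-07) = 1.365 Ω
R_total = R_1 + R_2 + R_3 = 1.75 Ω

1.75 Ω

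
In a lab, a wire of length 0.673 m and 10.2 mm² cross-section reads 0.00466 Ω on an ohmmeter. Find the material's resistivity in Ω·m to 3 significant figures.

7.06×10^-8 Ω·m

A = 10.2 mm² = 1.020e-05 m²
ρ = RA/L = (0.00466)(1.020e-05)/(0.673) = 7.06×10^-8 Ω·m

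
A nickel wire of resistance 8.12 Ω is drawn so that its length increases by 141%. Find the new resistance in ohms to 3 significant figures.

47.2 Ω

k = 1 + 141/100 = 2.41; volume constant ⇒ A' = A/k, so R' = k²R.
R' = 5.808 × 8.12 = 47.2 Ω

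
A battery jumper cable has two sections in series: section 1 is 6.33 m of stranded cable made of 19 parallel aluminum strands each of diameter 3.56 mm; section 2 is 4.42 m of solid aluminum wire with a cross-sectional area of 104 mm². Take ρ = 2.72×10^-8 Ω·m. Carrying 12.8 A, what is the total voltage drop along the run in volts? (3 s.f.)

0.0264 V

Section 1: A_strand = π(1.7800e-03)² = 9.954e-06 m²; R₁ = ρL/(N·A_s) = (2.72×10^-8)(6.33)/(19×9.954e-06) = 9.104×10^-4 Ω
Section 2: A = 104 mm² = 1.040e-04 m²
R₂ = (2.72×10^-8)(4.42)/(1.040e-04) = 0.001156 Ω
R = R₁ + R₂ = 0.002066 Ω
V = IR = 12.8 × 0.002066 = 0.0264 V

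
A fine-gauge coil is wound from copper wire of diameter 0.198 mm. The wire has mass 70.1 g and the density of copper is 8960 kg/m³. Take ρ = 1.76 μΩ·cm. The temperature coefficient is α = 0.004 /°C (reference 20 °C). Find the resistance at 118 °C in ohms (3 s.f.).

202 Ω

ρ = 1.76 μΩ·cm = 1.76×10^-8 Ω·m
A = π(d/2)² = π(9.9000e-05 m)² = 3.0791e-08 m²
L = m/(density·A) = 0.0701/(8960×3.0791e-08) = 254.1 m
R = ρL/A = (1.76×10^-8)(254.1)/(3.0791e-08) = 145.2 Ω
R(118 °C) = 145.2 × (1 + 0.004×98) = 202 Ω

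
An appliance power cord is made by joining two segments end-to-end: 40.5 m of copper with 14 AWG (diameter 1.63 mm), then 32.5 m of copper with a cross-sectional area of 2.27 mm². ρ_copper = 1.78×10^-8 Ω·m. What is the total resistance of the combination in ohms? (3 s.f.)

0.600 Ω

Segment 1: A = π(1.63/2 mm)² = π(8.1500e-04 m)² = 2.087e-06 m²
R₁ = ρL/A = (1.78×10^-8)(40.5)/(2.087e-06) = 0.3455 Ω
Segment 2: A = 2.27 mm² = 2.270e-06 m²
R₂ = (1.78×10^-8)(32.5)/(2.270e-06) = 0.2548 Ω
R = R₁ + R₂ = 0.600 Ω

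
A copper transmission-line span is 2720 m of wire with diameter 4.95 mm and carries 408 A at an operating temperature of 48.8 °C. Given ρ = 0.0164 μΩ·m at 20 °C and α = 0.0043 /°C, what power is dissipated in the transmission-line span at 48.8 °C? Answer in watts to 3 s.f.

ρ = 0.0164 μΩ·m = 1.64×10^-8 Ω·m
A = π(d/2)² = π(2.4750e-03 m)² = 1.924e-05 m²
R₍20₎ = ρL/A = (1.64×10^-8)(2720)/(1.924e-05) = 2.318 Ω
R₍48.8₎ = R₍20₎(1 + αΔT) = 2.318 × (1 + 0.0043×28.8) = 2.605 Ω
P = I²R = (408)² × 2.605 = 4.34×10^5 W

4.34×10^5 W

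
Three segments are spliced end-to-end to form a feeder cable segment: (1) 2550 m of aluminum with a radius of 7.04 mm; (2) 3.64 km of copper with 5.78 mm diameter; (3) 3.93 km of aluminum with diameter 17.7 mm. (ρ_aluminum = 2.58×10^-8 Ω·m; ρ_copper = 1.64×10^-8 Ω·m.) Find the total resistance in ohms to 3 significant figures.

3.11 Ω

Seg 1: A = πr² = π(7.0400e-03 m)² = 1.557e-04 m²
R_1 = (2.58×10^-8)(2550)/(1.557e-04) = 0.4225 Ω
Seg 2: A = π(d/2)² = π(2.8900e-03 m)² = 2.624e-05 m²
R_2 = (1.64×10^-8)(3640)/(2.624e-05) = 2.275 Ω
Seg 3: A = π(d/2)² = π(8.8500e-03 m)² = 2.461e-04 m²
R_3 = (2.58×10^-8)(3930)/(2.461e-04) = 0.4121 Ω
R_total = R_1 + R_2 + R_3 = 3.11 Ω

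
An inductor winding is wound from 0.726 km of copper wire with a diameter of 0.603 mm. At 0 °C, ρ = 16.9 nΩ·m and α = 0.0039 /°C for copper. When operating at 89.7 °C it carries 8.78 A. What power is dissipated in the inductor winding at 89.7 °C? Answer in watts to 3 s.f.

ρ = 16.9 nΩ·m = 1.69×10^-8 Ω·m
A = π(d/2)² = π(3.0150e-04 m)² = 2.856e-07 m²
R₍0₎ = ρL/A = (1.69×10^-8)(726)/(2.856e-07) = 42.96 Ω
R₍89.7₎ = R₍0₎(1 + αΔT) = 42.96 × (1 + 0.0039×89.7) = 57.99 Ω
P = I²R = (8.78)² × 57.99 = 4470 W

4470 W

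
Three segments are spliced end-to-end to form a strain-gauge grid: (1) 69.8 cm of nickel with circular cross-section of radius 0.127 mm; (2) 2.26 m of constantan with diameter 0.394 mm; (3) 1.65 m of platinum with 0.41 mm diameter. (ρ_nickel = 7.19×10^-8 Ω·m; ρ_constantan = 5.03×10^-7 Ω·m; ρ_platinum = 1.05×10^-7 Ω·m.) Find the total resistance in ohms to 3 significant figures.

11.6 Ω

Seg 1: A = πr² = π(1.2700e-04 m)² = 5.067e-08 m²
R_1 = (7.19×10^-8)(0.698)/(5.067e-08) = 0.9904 Ω
Seg 2: A = π(d/2)² = π(1.9700e-04 m)² = 1.219e-07 m²
R_2 = (5.03×10^-7)(2.26)/(1.219e-07) = 9.324 Ω
Seg 3: A = π(d/2)² = π(2.0500e-04 m)² = 1.320e-07 m²
R_3 = (1.05×10^-7)(1.65)/(1.320e-07) = 1.312 Ω
R_total = R_1 + R_2 + R_3 = 11.6 Ω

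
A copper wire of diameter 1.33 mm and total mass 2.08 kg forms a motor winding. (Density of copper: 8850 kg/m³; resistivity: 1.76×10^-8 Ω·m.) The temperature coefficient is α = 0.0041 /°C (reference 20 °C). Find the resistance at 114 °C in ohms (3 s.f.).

A = π(d/2)² = π(6.6500e-04 m)² = 1.3893e-06 m²
L = m/(density·A) = 2.08/(8850×1.3893e-06) = 169.2 m
R = ρL/A = (1.76×10^-8)(169.2)/(1.3893e-06) = 2.143 Ω
R(114 °C) = 2.143 × (1 + 0.0041×94) = 2.97 Ω

2.97 Ω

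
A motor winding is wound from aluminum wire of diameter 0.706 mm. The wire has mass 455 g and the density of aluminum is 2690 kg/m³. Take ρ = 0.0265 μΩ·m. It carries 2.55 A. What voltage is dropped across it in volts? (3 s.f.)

ρ = 0.0265 μΩ·m = 2.65×10^-8 Ω·m
A = π(d/2)² = π(3.5300e-04 m)² = 3.9147e-07 m²
L = m/(density·A) = 0.455/(2690×3.9147e-07) = 432.1 m
R = ρL/A = (2.65×10^-8)(432.1)/(3.9147e-07) = 29.25 Ω
V = IR = 2.55 × 29.25 = 74.6 V

74.6 V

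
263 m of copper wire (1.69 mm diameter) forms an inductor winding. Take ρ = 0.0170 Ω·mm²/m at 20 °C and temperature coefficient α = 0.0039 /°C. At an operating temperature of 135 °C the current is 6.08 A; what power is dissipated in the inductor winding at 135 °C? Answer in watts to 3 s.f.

ρ = 0.0170 Ω·mm²/m = 1.70×10^-8 Ω·m
A = π(d/2)² = π(8.4500e-04 m)² = 2.243e-06 m²
R₍20₎ = ρL/A = (1.70×10^-8)(263)/(2.243e-06) = 1.993 Ω
R₍135₎ = R₍20₎(1 + αΔT) = 1.993 × (1 + 0.0039×115) = 2.887 Ω
P = I²R = (6.08)² × 2.887 = 107 W

107 W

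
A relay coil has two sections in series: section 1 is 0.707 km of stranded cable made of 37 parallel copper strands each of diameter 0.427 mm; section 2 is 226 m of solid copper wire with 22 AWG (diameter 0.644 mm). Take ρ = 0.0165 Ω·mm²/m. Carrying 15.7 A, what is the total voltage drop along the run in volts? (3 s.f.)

ρ = 0.0165 Ω·mm²/m = 1.65×10^-8 Ω·m
Section 1: A_strand = π(2.1350e-04)² = 1.432e-07 m²; R₁ = ρL/(N·A_s) = (1.65×10^-8)(707)/(37×1.432e-07) = 2.202 Ω
Section 2: A = π(0.644/2 mm)² = π(3.2200e-04 m)² = 3.257e-07 m²
R₂ = (1.65×10^-8)(226)/(3.257e-07) = 11.45 Ω
R = R₁ + R₂ = 13.65 Ω
V = IR = 15.7 × 13.65 = 214 V

214 V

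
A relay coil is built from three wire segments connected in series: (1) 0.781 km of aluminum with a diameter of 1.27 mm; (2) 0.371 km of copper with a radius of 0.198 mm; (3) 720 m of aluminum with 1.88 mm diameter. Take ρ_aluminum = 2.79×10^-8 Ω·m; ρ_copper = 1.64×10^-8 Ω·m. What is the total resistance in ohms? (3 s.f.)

73.8 Ω

Seg 1: A = π(d/2)² = π(6.3500e-04 m)² = 1.267e-06 m²
R_1 = (2.79×10^-8)(781)/(1.267e-06) = 17.2 Ω
Seg 2: A = πr² = π(1.9800e-04 m)² = 1.232e-07 m²
R_2 = (1.64×10^-8)(371)/(1.232e-07) = 49.4 Ω
Seg 3: A = π(d/2)² = π(9.4000e-04 m)² = 2.776e-06 m²
R_3 = (2.79×10^-8)(720)/(2.776e-06) = 7.237 Ω
R_total = R_1 + R_2 + R_3 = 73.8 Ω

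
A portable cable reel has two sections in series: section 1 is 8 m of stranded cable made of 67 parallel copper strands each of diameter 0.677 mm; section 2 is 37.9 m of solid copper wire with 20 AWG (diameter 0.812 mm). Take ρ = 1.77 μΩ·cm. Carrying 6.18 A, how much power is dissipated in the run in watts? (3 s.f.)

49.7 W

ρ = 1.77 μΩ·cm = 1.77×10^-8 Ω·m
Section 1: A_strand = π(3.3850e-04)² = 3.600e-07 m²; R₁ = ρL/(N·A_s) = (1.77×10^-8)(8)/(67×3.600e-07) = 0.005871 Ω
Section 2: A = π(0.812/2 mm)² = π(4.0600e-04 m)² = 5.178e-07 m²
R₂ = (1.77×10^-8)(37.9)/(5.178e-07) = 1.295 Ω
R = R₁ + R₂ = 1.301 Ω
P = I²R = (6.18)² × 1.301 = 49.7 W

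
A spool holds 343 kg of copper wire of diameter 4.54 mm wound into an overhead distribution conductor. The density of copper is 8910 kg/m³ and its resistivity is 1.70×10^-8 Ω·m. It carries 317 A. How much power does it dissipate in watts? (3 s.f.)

2.51×10^5 W

A = π(d/2)² = π(2.2700e-03 m)² = 1.6188e-05 m²
L = m/(density·A) = 343/(8910×1.6188e-05) = 2378 m
R = ρL/A = (1.70×10^-8)(2378)/(1.6188e-05) = 2.497 Ω
P = I²R = (317)² × 2.497 = 2.51×10^5 W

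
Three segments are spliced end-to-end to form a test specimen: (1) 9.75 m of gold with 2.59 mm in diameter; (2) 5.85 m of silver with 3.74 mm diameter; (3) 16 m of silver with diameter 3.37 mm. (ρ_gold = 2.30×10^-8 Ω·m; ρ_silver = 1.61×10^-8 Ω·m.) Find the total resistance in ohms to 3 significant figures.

0.0800 Ω

Seg 1: A = π(d/2)² = π(1.2950e-03 m)² = 5.269e-06 m²
R_1 = (2.30×10^-8)(9.75)/(5.269e-06) = 0.04256 Ω
Seg 2: A = π(d/2)² = π(1.8700e-03 m)² = 1.099e-05 m²
R_2 = (1.61×10^-8)(5.85)/(1.099e-05) = 0.008573 Ω
Seg 3: A = π(d/2)² = π(1.6850e-03 m)² = 8.920e-06 m²
R_3 = (1.61×10^-8)(16)/(8.920e-06) = 0.02888 Ω
R_total = R_1 + R_2 + R_3 = 0.0800 Ω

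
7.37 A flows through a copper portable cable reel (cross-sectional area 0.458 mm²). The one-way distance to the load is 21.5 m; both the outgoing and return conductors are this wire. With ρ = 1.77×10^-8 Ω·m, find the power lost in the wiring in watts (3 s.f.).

A = 0.458 mm² = 4.580e-07 m²
Total conductor length (both ways) L = 2 × 21.5 = 43 m
R = ρL/A = (1.77×10^-8)(43)/(4.580e-07) = 1.662 Ω
P = I²R = (7.37)² × 1.662 = 90.3 W

90.3 W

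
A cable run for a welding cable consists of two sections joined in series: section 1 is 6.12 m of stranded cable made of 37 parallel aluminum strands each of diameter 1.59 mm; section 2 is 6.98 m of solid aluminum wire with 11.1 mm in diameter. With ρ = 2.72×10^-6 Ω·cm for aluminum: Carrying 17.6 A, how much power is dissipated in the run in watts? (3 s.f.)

1.31 W

ρ = 2.72×10^-6 Ω·cm = 2.72×10^-8 Ω·m
Section 1: A_strand = π(7.9500e-04)² = 1.986e-06 m²; R₁ = ρL/(N·A_s) = (2.72×10^-8)(6.12)/(37×1.986e-06) = 0.002266 Ω
Section 2: A = π(d/2)² = π(5.5500e-03 m)² = 9.677e-05 m²
R₂ = (2.72×10^-8)(6.98)/(9.677e-05) = 0.001962 Ω
R = R₁ + R₂ = 0.004228 Ω
P = I²R = (17.6)² × 0.004228 = 1.31 W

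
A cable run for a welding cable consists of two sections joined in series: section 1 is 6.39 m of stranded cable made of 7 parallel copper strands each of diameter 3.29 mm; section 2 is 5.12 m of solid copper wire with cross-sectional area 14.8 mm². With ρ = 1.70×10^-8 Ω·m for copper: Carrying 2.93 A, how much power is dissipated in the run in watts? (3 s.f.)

Section 1: A_strand = π(1.6450e-03)² = 8.501e-06 m²; R₁ = ρL/(N·A_s) = (1.70×10^-8)(6.39)/(7×8.501e-06) = 0.001825 Ω
Section 2: A = 14.8 mm² = 1.480e-05 m²
R₂ = (1.70×10^-8)(5.12)/(1.480e-05) = 0.005881 Ω
R = R₁ + R₂ = 0.007707 Ω
P = I²R = (2.93)² × 0.007707 = 0.0662 W

0.0662 W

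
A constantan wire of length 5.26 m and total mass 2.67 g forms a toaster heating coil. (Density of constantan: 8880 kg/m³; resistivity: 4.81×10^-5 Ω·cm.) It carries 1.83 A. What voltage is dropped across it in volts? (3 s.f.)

81.0 V

ρ = 4.81×10^-5 Ω·cm = 4.81×10^-7 Ω·m
A = m/(density·L) = 0.00267/(8880×5.26) = 5.7163e-08 m²
R = ρL/A = (4.81×10^-7)(5.26)/(5.7163e-08) = 44.26 Ω
V = IR = 1.83 × 44.26 = 81.0 V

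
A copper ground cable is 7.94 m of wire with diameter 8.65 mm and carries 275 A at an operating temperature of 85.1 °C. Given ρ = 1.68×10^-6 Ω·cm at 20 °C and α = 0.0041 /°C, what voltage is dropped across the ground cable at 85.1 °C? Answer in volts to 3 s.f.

ρ = 1.68×10^-6 Ω·cm = 1.68×10^-8 Ω·m
A = π(d/2)² = π(4.3250e-03 m)² = 5.877e-05 m²
R₍20₎ = ρL/A = (1.68×10^-8)(7.94)/(5.877e-05) = 0.00227 Ω
R₍85.1₎ = R₍20₎(1 + αΔT) = 0.00227 × (1 + 0.0041×65.1) = 0.002876 Ω
V = IR = 275 × 0.002876 = 0.791 V

0.791 V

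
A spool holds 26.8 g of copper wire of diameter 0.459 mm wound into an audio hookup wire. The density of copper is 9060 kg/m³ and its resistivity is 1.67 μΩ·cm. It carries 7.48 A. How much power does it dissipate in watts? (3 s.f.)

101 W

ρ = 1.67 μΩ·cm = 1.67×10^-8 Ω·m
A = π(d/2)² = π(2.2950e-04 m)² = 1.6547e-07 m²
L = m/(density·A) = 0.0268/(9060×1.6547e-07) = 17.88 m
R = ρL/A = (1.67×10^-8)(17.88)/(1.6547e-07) = 1.804 Ω
P = I²R = (7.48)² × 1.804 = 101 W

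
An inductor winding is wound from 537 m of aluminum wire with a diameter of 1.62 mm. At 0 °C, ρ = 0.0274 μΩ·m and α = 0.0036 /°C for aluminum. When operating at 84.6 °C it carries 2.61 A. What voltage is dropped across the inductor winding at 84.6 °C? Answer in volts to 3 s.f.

24.3 V

ρ = 0.0274 μΩ·m = 2.74×10^-8 Ω·m
A = π(d/2)² = π(8.1000e-04 m)² = 2.061e-06 m²
R₍0₎ = ρL/A = (2.74×10^-8)(537)/(2.061e-06) = 7.138 Ω
R₍84.6₎ = R₍0₎(1 + αΔT) = 7.138 × (1 + 0.0036×84.6) = 9.313 Ω
V = IR = 2.61 × 9.313 = 24.3 V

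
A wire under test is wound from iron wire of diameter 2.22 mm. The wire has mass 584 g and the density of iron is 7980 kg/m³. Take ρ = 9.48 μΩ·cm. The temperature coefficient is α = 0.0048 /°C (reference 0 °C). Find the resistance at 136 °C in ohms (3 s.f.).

0.765 Ω

ρ = 9.48 μΩ·cm = 9.48×10^-8 Ω·m
A = π(d/2)² = π(1.1100e-03 m)² = 3.8708e-06 m²
L = m/(density·A) = 0.584/(7980×3.8708e-06) = 18.91 m
R = ρL/A = (9.48×10^-8)(18.91)/(3.8708e-06) = 0.463 Ω
R(136 °C) = 0.463 × (1 + 0.0048×136) = 0.765 Ω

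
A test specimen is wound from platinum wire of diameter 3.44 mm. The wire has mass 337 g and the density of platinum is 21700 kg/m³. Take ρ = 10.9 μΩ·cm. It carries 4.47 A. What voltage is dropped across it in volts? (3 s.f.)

ρ = 10.9 μΩ·cm = 1.09×10^-7 Ω·m
A = π(d/2)² = π(1.7200e-03 m)² = 9.2941e-06 m²
L = m/(density·A) = 0.337/(21700×9.2941e-06) = 1.671 m
R = ρL/A = (1.09×10^-7)(1.671)/(9.2941e-06) = 0.0196 Ω
V = IR = 4.47 × 0.0196 = 0.0876 V

0.0876 V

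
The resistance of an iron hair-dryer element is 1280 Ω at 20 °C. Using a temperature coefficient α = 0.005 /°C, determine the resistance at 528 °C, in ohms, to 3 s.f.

4530 Ω

ΔT = 528 − 20 = 508 °C
R = R₀(1 + αΔT) = 1280 × (1 + 0.005×508) = 1280 × 3.54 = 4530 Ω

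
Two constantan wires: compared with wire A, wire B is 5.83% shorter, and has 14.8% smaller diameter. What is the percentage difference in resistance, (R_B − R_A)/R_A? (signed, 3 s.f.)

29.7%

R ∝ L/d², so R_B/R_A = (1 − 5.83/100) × (1 − 14.8/100)⁻²
= 0.9417 × 1.378 = 1.297
(R_B − R_A)/R_A = 1.297 − 1 = 29.7%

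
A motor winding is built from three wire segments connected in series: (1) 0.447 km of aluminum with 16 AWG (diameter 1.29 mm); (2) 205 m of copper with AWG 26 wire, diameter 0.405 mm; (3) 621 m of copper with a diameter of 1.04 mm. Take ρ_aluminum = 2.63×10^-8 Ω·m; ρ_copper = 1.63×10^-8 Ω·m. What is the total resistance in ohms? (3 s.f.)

46.8 Ω

Seg 1: A = π(1.29/2 mm)² = π(6.4500e-04 m)² = 1.307e-06 m²
R_1 = (2.63×10^-8)(447)/(1.307e-06) = 8.995 Ω
Seg 2: A = π(0.405/2 mm)² = π(2.0250e-04 m)² = 1.288e-07 m²
R_2 = (1.63×10^-8)(205)/(1.288e-07) = 25.94 Ω
Seg 3: A = π(d/2)² = π(5.2000e-04 m)² = 8.495e-07 m²
R_3 = (1.63×10^-8)(621)/(8.495e-07) = 11.92 Ω
R_total = R_1 + R_2 + R_3 = 46.8 Ω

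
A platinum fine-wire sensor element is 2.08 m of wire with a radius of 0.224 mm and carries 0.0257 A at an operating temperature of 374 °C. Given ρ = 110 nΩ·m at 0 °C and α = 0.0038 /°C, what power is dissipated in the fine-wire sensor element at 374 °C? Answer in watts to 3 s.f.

ρ = 110 nΩ·m = 1.10×10^-7 Ω·m
A = πr² = π(2.2400e-04 m)² = 1.576e-07 m²
R₍0₎ = ρL/A = (1.10×10^-7)(2.08)/(1.576e-07) = 1.451 Ω
R₍374₎ = R₍0₎(1 + αΔT) = 1.451 × (1 + 0.0038×374) = 3.514 Ω
P = I²R = (0.0257)² × 3.514 = 0.00232 W

0.00232 W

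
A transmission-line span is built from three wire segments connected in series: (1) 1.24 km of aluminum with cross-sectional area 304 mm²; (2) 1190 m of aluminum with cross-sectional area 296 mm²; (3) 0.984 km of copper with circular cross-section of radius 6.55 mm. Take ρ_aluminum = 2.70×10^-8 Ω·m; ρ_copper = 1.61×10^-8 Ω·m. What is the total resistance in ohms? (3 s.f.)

0.336 Ω

Seg 1: A = 304 mm² = 3.040e-04 m²
R_1 = (2.70×10^-8)(1240)/(3.040e-04) = 0.1101 Ω
Seg 2: A = 296 mm² = 2.960e-04 m²
R_2 = (2.70×10^-8)(1190)/(2.960e-04) = 0.1085 Ω
Seg 3: A = πr² = π(6.5500e-03 m)² = 1.348e-04 m²
R_3 = (1.61×10^-8)(984)/(1.348e-04) = 0.1175 Ω
R_total = R_1 + R_2 + R_3 = 0.336 Ω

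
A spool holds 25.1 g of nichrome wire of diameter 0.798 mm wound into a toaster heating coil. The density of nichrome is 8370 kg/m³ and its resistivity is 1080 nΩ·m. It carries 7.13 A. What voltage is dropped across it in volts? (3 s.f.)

ρ = 1080 nΩ·m = 1.08×10^-6 Ω·m
A = π(d/2)² = π(3.9900e-04 m)² = 5.0014e-07 m²
L = m/(density·A) = 0.0251/(8370×5.0014e-07) = 5.996 m
R = ρL/A = (1.08×10^-6)(5.996)/(5.0014e-07) = 12.95 Ω
V = IR = 7.13 × 12.95 = 92.3 V

92.3 V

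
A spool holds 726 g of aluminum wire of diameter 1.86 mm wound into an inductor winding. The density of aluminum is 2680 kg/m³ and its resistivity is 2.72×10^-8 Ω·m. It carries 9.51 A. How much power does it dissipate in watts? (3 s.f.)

A = π(d/2)² = π(9.3000e-04 m)² = 2.7172e-06 m²
L = m/(density·A) = 0.726/(2680×2.7172e-06) = 99.7 m
R = ρL/A = (2.72×10^-8)(99.7)/(2.7172e-06) = 0.998 Ω
P = I²R = (9.51)² × 0.998 = 90.3 W

90.3 W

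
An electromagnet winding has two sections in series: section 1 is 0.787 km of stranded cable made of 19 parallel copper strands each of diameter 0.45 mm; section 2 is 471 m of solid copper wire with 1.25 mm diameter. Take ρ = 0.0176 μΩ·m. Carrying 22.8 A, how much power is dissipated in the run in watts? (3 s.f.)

ρ = 0.0176 μΩ·m = 1.76×10^-8 Ω·m
Section 1: A_strand = π(2.2500e-04)² = 1.590e-07 m²; R₁ = ρL/(N·A_s) = (1.76×10^-8)(787)/(19×1.590e-07) = 4.584 Ω
Section 2: A = π(d/2)² = π(6.2500e-04 m)² = 1.227e-06 m²
R₂ = (1.76×10^-8)(471)/(1.227e-06) = 6.755 Ω
R = R₁ + R₂ = 11.34 Ω
P = I²R = (22.8)² × 11.34 = 5890 W

5890 W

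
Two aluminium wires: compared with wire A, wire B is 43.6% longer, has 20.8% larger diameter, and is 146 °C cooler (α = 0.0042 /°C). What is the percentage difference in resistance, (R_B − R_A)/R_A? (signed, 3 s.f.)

R ∝ ρL/d² with ρ ∝ (1+αΔT), so R_B/R_A = (1 + 43.6/100) × (1 + 20.8/100)⁻² × (1 − 0.0042×146)
= 1.436 × 0.6853 × 0.3868 = 0.3806
(R_B − R_A)/R_A = 0.3806 − 1 = -61.9%

-61.9%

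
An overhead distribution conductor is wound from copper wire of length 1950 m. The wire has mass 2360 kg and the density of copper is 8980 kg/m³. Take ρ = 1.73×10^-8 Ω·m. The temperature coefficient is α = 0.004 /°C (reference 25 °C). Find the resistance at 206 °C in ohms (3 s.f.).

A = m/(density·L) = 2360/(8980×1950) = 1.3477e-04 m²
R = ρL/A = (1.73×10^-8)(1950)/(1.3477e-04) = 0.2503 Ω
R(206 °C) = 0.2503 × (1 + 0.004×181) = 0.432 Ω

0.432 Ω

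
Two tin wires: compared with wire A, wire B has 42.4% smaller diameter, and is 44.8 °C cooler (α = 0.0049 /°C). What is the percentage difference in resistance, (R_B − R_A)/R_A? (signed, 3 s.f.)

135%

R ∝ ρL/d² with ρ ∝ (1+αΔT), so R_B/R_A = (1 − 42.4/100)⁻² × (1 − 0.0049×44.8)
= 3.014 × 0.7805 = 2.352
(R_B − R_A)/R_A = 2.352 − 1 = 135%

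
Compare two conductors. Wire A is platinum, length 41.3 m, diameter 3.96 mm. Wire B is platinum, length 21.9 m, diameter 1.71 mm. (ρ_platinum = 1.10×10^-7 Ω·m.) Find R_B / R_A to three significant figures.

R ∝ ρL/d², so R_B/R_A = (L_B/L_A) × (d_A/d_B)²
= (21.9/41.3) × (3.96/1.71)² = 2.84

2.84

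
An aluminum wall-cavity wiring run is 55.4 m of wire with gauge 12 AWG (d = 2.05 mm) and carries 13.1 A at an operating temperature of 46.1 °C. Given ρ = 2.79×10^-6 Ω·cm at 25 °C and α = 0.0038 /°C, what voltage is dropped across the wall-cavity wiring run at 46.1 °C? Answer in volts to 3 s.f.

6.63 V

ρ = 2.79×10^-6 Ω·cm = 2.79×10^-8 Ω·m
A = π(2.05/2 mm)² = π(1.0250e-03 m)² = 3.301e-06 m²
R₍25₎ = ρL/A = (2.79×10^-8)(55.4)/(3.301e-06) = 0.4683 Ω
R₍46.1₎ = R₍25₎(1 + αΔT) = 0.4683 × (1 + 0.0038×21.1) = 0.5058 Ω
V = IR = 13.1 × 0.5058 = 6.63 V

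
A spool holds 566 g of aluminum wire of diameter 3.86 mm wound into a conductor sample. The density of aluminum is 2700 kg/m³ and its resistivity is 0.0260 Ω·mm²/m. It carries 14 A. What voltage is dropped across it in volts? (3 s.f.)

0.557 V

ρ = 0.0260 Ω·mm²/m = 2.60×10^-8 Ω·m
A = π(d/2)² = π(1.9300e-03 m)² = 1.1702e-05 m²
L = m/(density·A) = 0.566/(2700×1.1702e-05) = 17.91 m
R = ρL/A = (2.60×10^-8)(17.91)/(1.1702e-05) = 0.0398 Ω
V = IR = 14 × 0.0398 = 0.557 V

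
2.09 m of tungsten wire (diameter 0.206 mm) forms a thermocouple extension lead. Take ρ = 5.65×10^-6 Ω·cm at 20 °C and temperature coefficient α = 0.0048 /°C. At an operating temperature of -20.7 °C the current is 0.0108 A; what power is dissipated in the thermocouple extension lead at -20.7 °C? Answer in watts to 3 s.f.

3.33×10^-4 W

ρ = 5.65×10^-6 Ω·cm = 5.65×10^-8 Ω·m
A = π(d/2)² = π(1.0300e-04 m)² = 3.333e-08 m²
R₍20₎ = ρL/A = (5.65×10^-8)(2.09)/(3.333e-08) = 3.543 Ω
R₍-20.7₎ = R₍20₎(1 + αΔT) = 3.543 × (1 + 0.0048×-40.7) = 2.851 Ω
P = I²R = (0.0108)² × 2.851 = 3.33×10^-4 W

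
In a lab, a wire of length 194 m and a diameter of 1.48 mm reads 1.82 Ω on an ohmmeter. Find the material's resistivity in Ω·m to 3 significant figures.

1.61×10^-8 Ω·m

A = π(d/2)² = π(7.4000e-04 m)² = 1.720e-06 m²
ρ = RA/L = (1.82)(1.720e-06)/(194) = 1.61×10^-8 Ω·m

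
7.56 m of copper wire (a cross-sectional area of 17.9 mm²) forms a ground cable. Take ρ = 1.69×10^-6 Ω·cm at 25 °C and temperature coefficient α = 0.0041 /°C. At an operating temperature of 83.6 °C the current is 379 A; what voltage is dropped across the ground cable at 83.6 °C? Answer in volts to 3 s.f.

3.36 V

ρ = 1.69×10^-6 Ω·cm = 1.69×10^-8 Ω·m
A = 17.9 mm² = 1.790e-05 m²
R₍25₎ = ρL/A = (1.69×10^-8)(7.56)/(1.790e-05) = 0.007138 Ω
R₍83.6₎ = R₍25₎(1 + αΔT) = 0.007138 × (1 + 0.0041×58.6) = 0.008853 Ω
V = IR = 379 × 0.008853 = 3.36 V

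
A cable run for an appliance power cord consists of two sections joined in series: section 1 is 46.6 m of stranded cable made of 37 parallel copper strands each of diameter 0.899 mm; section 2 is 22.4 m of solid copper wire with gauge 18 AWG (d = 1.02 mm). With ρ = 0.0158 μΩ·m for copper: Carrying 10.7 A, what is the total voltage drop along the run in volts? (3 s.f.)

ρ = 0.0158 μΩ·m = 1.58×10^-8 Ω·m
Section 1: A_strand = π(4.4950e-04)² = 6.348e-07 m²; R₁ = ρL/(N·A_s) = (1.58×10^-8)(46.6)/(37×6.348e-07) = 0.03135 Ω
Section 2: A = π(1.02/2 mm)² = π(5.1000e-04 m)² = 8.171e-07 m²
R₂ = (1.58×10^-8)(22.4)/(8.171e-07) = 0.4331 Ω
R = R₁ + R₂ = 0.4645 Ω
V = IR = 10.7 × 0.4645 = 4.97 V

4.97 V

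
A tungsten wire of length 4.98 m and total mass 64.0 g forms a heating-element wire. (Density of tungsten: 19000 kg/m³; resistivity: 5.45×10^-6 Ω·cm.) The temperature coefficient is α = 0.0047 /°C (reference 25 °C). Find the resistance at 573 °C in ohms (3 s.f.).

1.43 Ω

ρ = 5.45×10^-6 Ω·cm = 5.45×10^-8 Ω·m
A = m/(density·L) = 0.064/(19000×4.98) = 6.7639e-07 m²
R = ρL/A = (5.45×10^-8)(4.98)/(6.7639e-07) = 0.4013 Ω
R(573 °C) = 0.4013 × (1 + 0.0047×548) = 1.43 Ω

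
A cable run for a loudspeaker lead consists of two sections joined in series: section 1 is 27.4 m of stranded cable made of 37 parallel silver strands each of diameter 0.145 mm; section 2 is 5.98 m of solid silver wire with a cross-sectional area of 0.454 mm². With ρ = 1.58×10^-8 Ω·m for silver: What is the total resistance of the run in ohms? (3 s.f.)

0.917 Ω

Section 1: A_strand = π(7.2500e-05)² = 1.651e-08 m²; R₁ = ρL/(N·A_s) = (1.58×10^-8)(27.4)/(37×1.651e-08) = 0.7086 Ω
Section 2: A = 0.454 mm² = 4.540e-07 m²
R₂ = (1.58×10^-8)(5.98)/(4.540e-07) = 0.2081 Ω
R = R₁ + R₂ = 0.917 Ω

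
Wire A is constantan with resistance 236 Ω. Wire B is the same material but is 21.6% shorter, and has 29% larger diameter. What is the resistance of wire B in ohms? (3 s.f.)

R ∝ L/d², so R_B/R_A = (1 − 21.6/100) × (1 + 29/100)⁻²
= 0.784 × 0.6009 = 0.4711
R_B = 0.4711 × 236 = 111 Ω

111 Ω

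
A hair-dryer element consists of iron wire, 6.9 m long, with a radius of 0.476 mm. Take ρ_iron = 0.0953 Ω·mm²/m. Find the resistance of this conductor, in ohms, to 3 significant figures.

0.924 Ω

ρ = 0.0953 Ω·mm²/m = 9.53×10^-8 Ω·m
A = πr² = π(4.7600e-04 m)² = 7.118e-07 m²
R = ρL/A = (9.53×10^-8)(6.9 m)/(7.118e-07 m²) = 0.924 Ω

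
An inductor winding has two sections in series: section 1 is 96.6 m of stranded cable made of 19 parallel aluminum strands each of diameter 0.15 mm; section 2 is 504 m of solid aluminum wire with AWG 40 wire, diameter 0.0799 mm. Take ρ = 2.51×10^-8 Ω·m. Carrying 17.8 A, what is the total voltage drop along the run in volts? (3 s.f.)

45000 V

Section 1: A_strand = π(7.5000e-05)² = 1.767e-08 m²; R₁ = ρL/(N·A_s) = (2.51×10^-8)(96.6)/(19×1.767e-08) = 7.221 Ω
Section 2: A = π(0.0799/2 mm)² = π(3.9950e-05 m)² = 5.014e-09 m²
R₂ = (2.51×10^-8)(504)/(5.014e-09) = 2523 Ω
R = R₁ + R₂ = 2530 Ω
V = IR = 17.8 × 2530 = 45000 V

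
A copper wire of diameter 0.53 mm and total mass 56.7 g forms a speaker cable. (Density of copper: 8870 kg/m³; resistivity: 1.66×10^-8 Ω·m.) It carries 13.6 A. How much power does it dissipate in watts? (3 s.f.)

403 W

A = π(d/2)² = π(2.6500e-04 m)² = 2.2062e-07 m²
L = m/(density·A) = 0.0567/(8870×2.2062e-07) = 28.97 m
R = ρL/A = (1.66×10^-8)(28.97)/(2.2062e-07) = 2.18 Ω
P = I²R = (13.6)² × 2.18 = 403 W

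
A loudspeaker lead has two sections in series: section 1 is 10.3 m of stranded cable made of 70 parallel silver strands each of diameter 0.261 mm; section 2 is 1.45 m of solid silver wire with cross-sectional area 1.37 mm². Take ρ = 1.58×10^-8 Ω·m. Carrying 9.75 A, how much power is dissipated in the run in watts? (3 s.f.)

Section 1: A_strand = π(1.3050e-04)² = 5.350e-08 m²; R₁ = ρL/(N·A_s) = (1.58×10^-8)(10.3)/(70×5.350e-08) = 0.04345 Ω
Section 2: A = 1.37 mm² = 1.370e-06 m²
R₂ = (1.58×10^-8)(1.45)/(1.370e-06) = 0.01672 Ω
R = R₁ + R₂ = 0.06018 Ω
P = I²R = (9.75)² × 0.06018 = 5.72 W

5.72 W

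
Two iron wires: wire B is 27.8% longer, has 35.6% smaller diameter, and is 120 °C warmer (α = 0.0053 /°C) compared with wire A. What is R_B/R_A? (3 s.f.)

5.04

R ∝ ρL/d² with ρ ∝ (1+αΔT), so R_B/R_A = (1 + 27.8/100) × (1 − 35.6/100)⁻² × (1 + 0.0053×120)
= 1.278 × 2.411 × 1.636 = 5.04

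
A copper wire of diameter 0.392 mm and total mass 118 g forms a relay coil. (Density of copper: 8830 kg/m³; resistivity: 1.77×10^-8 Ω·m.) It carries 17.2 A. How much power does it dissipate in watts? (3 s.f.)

A = π(d/2)² = π(1.9600e-04 m)² = 1.2069e-07 m²
L = m/(density·A) = 0.118/(8830×1.2069e-07) = 110.7 m
R = ρL/A = (1.77×10^-8)(110.7)/(1.2069e-07) = 16.24 Ω
P = I²R = (17.2)² × 16.24 = 4800 W

4800 W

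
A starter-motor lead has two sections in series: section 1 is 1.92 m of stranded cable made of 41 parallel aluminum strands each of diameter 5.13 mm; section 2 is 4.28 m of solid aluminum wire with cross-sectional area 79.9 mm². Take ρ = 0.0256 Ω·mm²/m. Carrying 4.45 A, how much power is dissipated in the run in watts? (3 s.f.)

0.0283 W

ρ = 0.0256 Ω·mm²/m = 2.56×10^-8 Ω·m
Section 1: A_strand = π(2.5650e-03)² = 2.067e-05 m²; R₁ = ρL/(N·A_s) = (2.56×10^-8)(1.92)/(41×2.067e-05) = 5.800×10^-5 Ω
Section 2: A = 79.9 mm² = 7.990e-05 m²
R₂ = (2.56×10^-8)(4.28)/(7.990e-05) = 0.001371 Ω
R = R₁ + R₂ = 0.001429 Ω
P = I²R = (4.45)² × 0.001429 = 0.0283 W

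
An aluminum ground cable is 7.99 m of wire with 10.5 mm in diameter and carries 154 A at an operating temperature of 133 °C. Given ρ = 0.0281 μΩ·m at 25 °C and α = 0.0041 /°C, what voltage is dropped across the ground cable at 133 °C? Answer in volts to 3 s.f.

ρ = 0.0281 μΩ·m = 2.81×10^-8 Ω·m
A = π(d/2)² = π(5.2500e-03 m)² = 8.659e-05 m²
R₍25₎ = ρL/A = (2.81×10^-8)(7.99)/(8.659e-05) = 0.002593 Ω
R₍133₎ = R₍25₎(1 + αΔT) = 0.002593 × (1 + 0.0041×108) = 0.003741 Ω
V = IR = 154 × 0.003741 = 0.576 V

0.576 V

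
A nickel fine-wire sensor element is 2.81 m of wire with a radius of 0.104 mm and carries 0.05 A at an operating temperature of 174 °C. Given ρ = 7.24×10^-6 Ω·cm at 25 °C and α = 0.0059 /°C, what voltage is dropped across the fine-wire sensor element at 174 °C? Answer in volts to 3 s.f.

0.563 V

ρ = 7.24×10^-6 Ω·cm = 7.24×10^-8 Ω·m
A = πr² = π(1.0400e-04 m)² = 3.398e-08 m²
R₍25₎ = ρL/A = (7.24×10^-8)(2.81)/(3.398e-08) = 5.987 Ω
R₍174₎ = R₍25₎(1 + αΔT) = 5.987 × (1 + 0.0059×149) = 11.25 Ω
V = IR = 0.05 × 11.25 = 0.563 V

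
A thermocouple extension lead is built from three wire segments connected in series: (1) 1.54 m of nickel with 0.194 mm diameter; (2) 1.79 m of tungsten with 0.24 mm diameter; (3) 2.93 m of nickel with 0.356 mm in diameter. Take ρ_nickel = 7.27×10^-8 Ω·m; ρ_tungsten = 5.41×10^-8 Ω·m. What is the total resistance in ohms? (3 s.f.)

8.07 Ω

Seg 1: A = π(d/2)² = π(9.7000e-05 m)² = 2.956e-08 m²
R_1 = (7.27×10^-8)(1.54)/(2.956e-08) = 3.788 Ω
Seg 2: A = π(d/2)² = π(1.2000e-04 m)² = 4.524e-08 m²
R_2 = (5.41×10^-8)(1.79)/(4.524e-08) = 2.141 Ω
Seg 3: A = π(d/2)² = π(1.7800e-04 m)² = 9.954e-08 m²
R_3 = (7.27×10^-8)(2.93)/(9.954e-08) = 2.14 Ω
R_total = R_1 + R_2 + R_3 = 8.07 Ω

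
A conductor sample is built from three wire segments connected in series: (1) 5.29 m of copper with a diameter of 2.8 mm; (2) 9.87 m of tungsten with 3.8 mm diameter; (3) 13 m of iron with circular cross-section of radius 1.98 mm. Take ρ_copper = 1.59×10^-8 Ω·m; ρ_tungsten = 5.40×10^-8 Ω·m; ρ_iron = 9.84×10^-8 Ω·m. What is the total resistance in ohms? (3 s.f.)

0.165 Ω

Seg 1: A = π(d/2)² = π(1.4000e-03 m)² = 6.158e-06 m²
R_1 = (1.59×10^-8)(5.29)/(6.158e-06) = 0.01366 Ω
Seg 2: A = π(d/2)² = π(1.9000e-03 m)² = 1.134e-05 m²
R_2 = (5.40×10^-8)(9.87)/(1.134e-05) = 0.047 Ω
Seg 3: A = πr² = π(1.9800e-03 m)² = 1.232e-05 m²
R_3 = (9.84×10^-8)(13)/(1.232e-05) = 0.1039 Ω
R_total = R_1 + R_2 + R_3 = 0.165 Ω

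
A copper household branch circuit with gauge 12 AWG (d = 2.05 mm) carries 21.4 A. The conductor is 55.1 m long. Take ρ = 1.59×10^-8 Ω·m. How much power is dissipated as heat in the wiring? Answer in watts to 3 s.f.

122 W

A = π(2.05/2 mm)² = π(1.0250e-03 m)² = 3.301e-06 m²
R = ρL/A = (1.59×10^-8)(55.1)/(3.301e-06) = 0.2654 Ω
P = I²R = (21.4)² × 0.2654 = 122 W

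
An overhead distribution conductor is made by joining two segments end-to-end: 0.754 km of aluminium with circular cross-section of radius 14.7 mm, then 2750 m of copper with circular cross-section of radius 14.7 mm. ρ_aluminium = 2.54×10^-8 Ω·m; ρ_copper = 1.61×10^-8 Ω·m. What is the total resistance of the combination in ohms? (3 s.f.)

0.0934 Ω

Segment 1: A = πr² = π(1.4700e-02 m)² = 6.789e-04 m²
R₁ = ρL/A = (2.54×10^-8)(754)/(6.789e-04) = 0.02821 Ω
R₂ = (1.61×10^-8)(2750)/(6.789e-04) = 0.06522 Ω
R = R₁ + R₂ = 0.0934 Ω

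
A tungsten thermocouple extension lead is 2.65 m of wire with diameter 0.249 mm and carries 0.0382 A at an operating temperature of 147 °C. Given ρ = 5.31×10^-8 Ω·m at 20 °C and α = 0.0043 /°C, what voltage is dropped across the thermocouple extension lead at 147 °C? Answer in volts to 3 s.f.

A = π(d/2)² = π(1.2450e-04 m)² = 4.870e-08 m²
R₍20₎ = ρL/A = (5.31×10^-8)(2.65)/(4.870e-08) = 2.89 Ω
R₍147₎ = R₍20₎(1 + αΔT) = 2.89 × (1 + 0.0043×127) = 4.468 Ω
V = IR = 0.0382 × 4.468 = 0.171 V

0.171 V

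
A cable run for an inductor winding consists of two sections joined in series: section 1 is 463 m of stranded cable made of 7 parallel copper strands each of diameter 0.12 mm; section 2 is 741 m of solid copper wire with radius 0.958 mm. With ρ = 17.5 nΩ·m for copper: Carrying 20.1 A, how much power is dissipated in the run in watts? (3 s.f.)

43200 W

ρ = 17.5 nΩ·m = 1.75×10^-8 Ω·m
Section 1: A_strand = π(6.0000e-05)² = 1.131e-08 m²; R₁ = ρL/(N·A_s) = (1.75×10^-8)(463)/(7×1.131e-08) = 102.3 Ω
Section 2: A = πr² = π(9.5800e-04 m)² = 2.883e-06 m²
R₂ = (1.75×10^-8)(741)/(2.883e-06) = 4.498 Ω
R = R₁ + R₂ = 106.8 Ω
P = I²R = (20.1)² × 106.8 = 43200 W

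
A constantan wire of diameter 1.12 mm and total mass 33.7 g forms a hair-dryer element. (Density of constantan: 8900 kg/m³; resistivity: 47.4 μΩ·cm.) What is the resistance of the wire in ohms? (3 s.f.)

1.85 Ω

ρ = 47.4 μΩ·cm = 4.74×10^-7 Ω·m
A = π(d/2)² = π(5.6000e-04 m)² = 9.8520e-07 m²
L = m/(density·A) = 0.0337/(8900×9.8520e-07) = 3.843 m
R = ρL/A = (4.74×10^-7)(3.843)/(9.8520e-07) = 1.85 Ω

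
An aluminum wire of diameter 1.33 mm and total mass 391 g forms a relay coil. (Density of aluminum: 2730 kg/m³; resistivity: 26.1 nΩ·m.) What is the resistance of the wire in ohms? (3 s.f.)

1.94 Ω

ρ = 26.1 nΩ·m = 2.61×10^-8 Ω·m
A = π(d/2)² = π(6.6500e-04 m)² = 1.3893e-06 m²
L = m/(density·A) = 0.391/(2730×1.3893e-06) = 103.1 m
R = ρL/A = (2.61×10^-8)(103.1)/(1.3893e-06) = 1.94 Ω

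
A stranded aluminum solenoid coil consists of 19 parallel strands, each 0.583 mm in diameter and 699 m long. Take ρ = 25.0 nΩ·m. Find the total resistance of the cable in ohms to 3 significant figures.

3.45 Ω

ρ = 25.0 nΩ·m = 2.50×10^-8 Ω·m
A_strand = π(2.9150e-04 m)² = 2.669e-07 m²
R_strand = ρL/A = (2.50×10^-8)(699)/(2.669e-07) = 65.46 Ω
R_total = R_strand/N = 65.46/19 = 3.45 Ω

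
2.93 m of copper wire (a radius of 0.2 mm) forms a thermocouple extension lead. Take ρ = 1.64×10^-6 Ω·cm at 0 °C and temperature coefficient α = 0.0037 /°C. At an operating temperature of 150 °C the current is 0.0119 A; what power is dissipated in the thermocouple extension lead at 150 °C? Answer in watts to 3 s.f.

8.42×10^-5 W

ρ = 1.64×10^-6 Ω·cm = 1.64×10^-8 Ω·m
A = πr² = π(2.0000e-04 m)² = 1.257e-07 m²
R₍0₎ = ρL/A = (1.64×10^-8)(2.93)/(1.257e-07) = 0.3824 Ω
R₍150₎ = R₍0₎(1 + αΔT) = 0.3824 × (1 + 0.0037×150) = 0.5946 Ω
P = I²R = (0.0119)² × 0.5946 = 8.42×10^-5 W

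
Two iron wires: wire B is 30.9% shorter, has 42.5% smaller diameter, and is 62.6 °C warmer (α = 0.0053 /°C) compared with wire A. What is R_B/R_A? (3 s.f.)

2.78

R ∝ ρL/d² with ρ ∝ (1+αΔT), so R_B/R_A = (1 − 30.9/100) × (1 − 42.5/100)⁻² × (1 + 0.0053×62.6)
= 0.691 × 3.025 × 1.332 = 2.78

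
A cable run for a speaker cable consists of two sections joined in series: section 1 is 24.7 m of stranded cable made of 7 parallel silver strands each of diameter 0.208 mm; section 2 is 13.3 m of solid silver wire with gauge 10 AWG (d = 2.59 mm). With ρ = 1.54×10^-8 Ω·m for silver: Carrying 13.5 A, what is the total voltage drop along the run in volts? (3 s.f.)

Section 1: A_strand = π(1.0400e-04)² = 3.398e-08 m²; R₁ = ρL/(N·A_s) = (1.54×10^-8)(24.7)/(7×3.398e-08) = 1.599 Ω
Section 2: A = π(2.59/2 mm)² = π(1.2950e-03 m)² = 5.269e-06 m²
R₂ = (1.54×10^-8)(13.3)/(5.269e-06) = 0.03888 Ω
R = R₁ + R₂ = 1.638 Ω
V = IR = 13.5 × 1.638 = 22.1 V

22.1 V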